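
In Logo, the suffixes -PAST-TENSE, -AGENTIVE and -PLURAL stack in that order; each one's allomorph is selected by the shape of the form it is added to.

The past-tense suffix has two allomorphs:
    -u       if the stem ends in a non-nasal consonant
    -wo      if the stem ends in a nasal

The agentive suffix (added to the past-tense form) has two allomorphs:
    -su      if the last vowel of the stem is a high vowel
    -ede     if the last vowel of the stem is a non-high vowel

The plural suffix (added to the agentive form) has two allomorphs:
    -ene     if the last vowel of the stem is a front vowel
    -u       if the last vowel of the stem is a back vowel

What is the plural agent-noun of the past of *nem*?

nemwoedeene

The final consonant of *nem* is /m/, which is a nasal, so the past-tense suffix is -wo, giving *nemwo*.
The past-tense form *nemwo*: last vowel = /o/, a non-high vowel → -ede → *nemwoede*.
The agentive form *nemwoede* — last vowel /e/ (a front vowel) → -ene → *nemwoedeene*.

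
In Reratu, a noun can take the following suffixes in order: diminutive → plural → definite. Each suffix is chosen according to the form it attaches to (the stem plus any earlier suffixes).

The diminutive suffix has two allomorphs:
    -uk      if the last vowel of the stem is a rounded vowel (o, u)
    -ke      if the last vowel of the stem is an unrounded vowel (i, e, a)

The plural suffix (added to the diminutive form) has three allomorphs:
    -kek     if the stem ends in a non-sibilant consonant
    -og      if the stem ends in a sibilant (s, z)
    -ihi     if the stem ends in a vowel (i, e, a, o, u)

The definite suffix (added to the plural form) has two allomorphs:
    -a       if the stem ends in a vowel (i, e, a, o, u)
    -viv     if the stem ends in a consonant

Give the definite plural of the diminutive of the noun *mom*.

The last vowel of *mom* is /o/, which is a rounded vowel, so the diminutive suffix is -uk, giving *momuk*.
The diminutive form *momuk*: final sound = /k/, a non-sibilant consonant → -kek → *momukkek*.
The plural form *momukkek*: final sound = /k/, a consonant → -viv → *momukkekviv*.

momukkekviv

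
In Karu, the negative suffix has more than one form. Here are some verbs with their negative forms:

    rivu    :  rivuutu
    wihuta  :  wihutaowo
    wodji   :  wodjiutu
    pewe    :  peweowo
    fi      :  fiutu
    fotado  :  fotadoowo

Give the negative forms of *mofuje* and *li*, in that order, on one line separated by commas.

Looking at the last vowel of each stem: -utu when the last vowel of the stem is a high vowel (*rivu*, *wodji*, *fi*); -owo when the last vowel of the stem is a non-high vowel (*wihuta*, *pewe*, *fotado*).
*mofuje*: last vowel = /e/, a non-high vowel → -owo → *mofujeowo*.
The last vowel of *li* is /i/, which is a high vowel, so the suffix is -utu, giving *liutu*.

mofujeowo, liutu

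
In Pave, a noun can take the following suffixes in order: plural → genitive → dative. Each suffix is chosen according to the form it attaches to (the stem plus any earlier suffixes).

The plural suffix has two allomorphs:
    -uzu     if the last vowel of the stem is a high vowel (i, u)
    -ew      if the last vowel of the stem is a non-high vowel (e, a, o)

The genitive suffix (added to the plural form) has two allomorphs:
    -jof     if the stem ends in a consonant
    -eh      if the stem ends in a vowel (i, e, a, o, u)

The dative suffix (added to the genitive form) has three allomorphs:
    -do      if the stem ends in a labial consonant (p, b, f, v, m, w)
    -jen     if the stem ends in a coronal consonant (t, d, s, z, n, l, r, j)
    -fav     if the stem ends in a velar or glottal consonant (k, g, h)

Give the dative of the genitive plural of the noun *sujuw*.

*sujuw* — last vowel /u/ (a high vowel) → -uzu → *sujuwuzu*.
The final sound of the plural form *sujuwuzu* is /u/, which is a vowel, so the genitive suffix is -eh, giving *sujuwuzueh*.
The final consonant of the genitive form *sujuwuzueh* is /h/, which is velar/glottal, so the dative suffix is -fav, giving *sujuwuzuehfav*.

sujuwuzuehfav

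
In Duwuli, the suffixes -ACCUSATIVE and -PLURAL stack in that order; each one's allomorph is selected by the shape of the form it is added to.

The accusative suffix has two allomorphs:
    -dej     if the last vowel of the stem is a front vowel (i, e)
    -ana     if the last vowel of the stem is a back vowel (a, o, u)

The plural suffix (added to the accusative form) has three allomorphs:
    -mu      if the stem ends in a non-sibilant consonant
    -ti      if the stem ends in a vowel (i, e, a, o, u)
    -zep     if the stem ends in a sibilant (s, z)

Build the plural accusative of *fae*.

The last vowel of *fae* is /e/, which is a front vowel, so the accusative suffix is -dej, giving *faedej*.
The final sound of the accusative form *faedej* is /j/, which is a non-sibilant consonant, so the plural suffix is -mu, giving *faedejmu*.

faedejmu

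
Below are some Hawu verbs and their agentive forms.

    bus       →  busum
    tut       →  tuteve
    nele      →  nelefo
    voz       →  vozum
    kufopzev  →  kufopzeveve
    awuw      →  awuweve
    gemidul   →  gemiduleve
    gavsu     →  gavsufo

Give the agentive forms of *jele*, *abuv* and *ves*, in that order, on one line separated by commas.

jelefo, abuveve, vesum

The suffix is conditioned by the final sound: -um when the stem ends in a sibilant (*bus*, *voz*); -eve when the stem ends in a non-sibilant consonant (*tut*, *kufopzev*, *awuw*, *gemidul*); -fo when the stem ends in a vowel (*nele*, *gavsu*).
Since the final sound of *jele* is /e/ (a vowel), it takes -fo, giving *jelefo*.
The final sound of *abuv* is /v/, which is a non-sibilant consonant, so the suffix is -eve, giving *abuveve*.
Since the final sound of *ves* is /s/ (a sibilant), it takes -um, giving *vesum*.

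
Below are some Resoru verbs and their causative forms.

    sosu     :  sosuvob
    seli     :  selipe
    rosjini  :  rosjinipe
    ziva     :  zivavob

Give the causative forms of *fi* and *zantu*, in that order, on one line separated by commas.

fipe, zantuvob

The alternation tracks the last vowel of the stem — -pe when the last vowel of the stem is a front vowel (*seli*, *rosjini*); -vob when the last vowel of the stem is a back vowel (*sosu*, *ziva*).
*fi* — last vowel /i/ (a front vowel) → -pe → *fipe*.
Since the last vowel of *zantu* is /u/ (a back vowel), it takes -vob, giving *zantuvob*.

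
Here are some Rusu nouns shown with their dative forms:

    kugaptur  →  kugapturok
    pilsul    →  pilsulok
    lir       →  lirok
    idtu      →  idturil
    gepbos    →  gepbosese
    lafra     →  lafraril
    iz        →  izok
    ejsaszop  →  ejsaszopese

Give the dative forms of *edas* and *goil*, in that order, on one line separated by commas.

The suffix is conditioned by the final sound: -ese when the stem ends in a voiceless consonant (*gepbos*, *ejsaszop*); -ok when the stem ends in a voiced consonant (*kugaptur*, *pilsul*, *lir*, *iz*); -ril when the stem ends in a vowel (*idtu*, *lafra*).
Since the final sound of *edas* is /s/ (a voiceless consonant), it takes -ese, giving *edasese*.
Since the final sound of *goil* is /l/ (a voiced consonant), it takes -ok, giving *goilok*.

edasese, goilok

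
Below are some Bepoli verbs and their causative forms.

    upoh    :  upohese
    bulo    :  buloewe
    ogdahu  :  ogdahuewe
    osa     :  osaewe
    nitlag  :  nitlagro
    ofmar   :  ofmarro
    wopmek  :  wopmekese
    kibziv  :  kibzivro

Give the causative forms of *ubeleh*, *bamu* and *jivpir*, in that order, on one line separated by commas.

ubelehese, bamuewe, jivpirro

The suffix is conditioned by the final sound: -ese when the stem ends in a voiceless consonant (*upoh*, *wopmek*); -ro when the stem ends in a voiced consonant (*nitlag*, *ofmar*, *kibziv*); -ewe when the stem ends in a vowel (*bulo*, *ogdahu*, *osa*).
The final sound of *ubeleh* is /h/, which is a voiceless consonant, so the suffix is -ese, giving *ubelehese*.
*bamu* — final sound /u/ (a vowel) → -ewe → *bamuewe*.
Since the final sound of *jivpir* is /r/ (a voiced consonant), it takes -ro, giving *jivpirro*.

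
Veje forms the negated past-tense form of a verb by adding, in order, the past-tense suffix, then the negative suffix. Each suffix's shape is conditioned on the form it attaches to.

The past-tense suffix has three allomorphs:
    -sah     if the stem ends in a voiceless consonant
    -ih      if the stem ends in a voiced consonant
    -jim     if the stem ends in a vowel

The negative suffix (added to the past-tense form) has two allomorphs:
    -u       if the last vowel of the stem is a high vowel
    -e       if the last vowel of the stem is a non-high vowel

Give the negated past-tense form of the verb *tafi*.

The final sound of *tafi* is /i/, which is a vowel, so the past-tense suffix is -jim, giving *tafijim*.
The past-tense form *tafijim*: last vowel = /i/, a high vowel → -u → *tafijimu*.

tafijimu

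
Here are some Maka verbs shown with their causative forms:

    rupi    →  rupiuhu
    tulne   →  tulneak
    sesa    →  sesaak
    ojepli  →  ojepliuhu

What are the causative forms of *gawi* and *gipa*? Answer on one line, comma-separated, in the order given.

The pattern is height harmony: -uhu when the last vowel of the stem is a high vowel (*rupi*, *ojepli*); -ak when the last vowel of the stem is a non-high vowel (*tulne*, *sesa*).
Since the last vowel of *gawi* is /i/ (a high vowel), it takes -uhu, giving *gawiuhu*.
*gipa* — last vowel /a/ (a non-high vowel) → -ak → *gipaak*.

gawiuhu, gipaak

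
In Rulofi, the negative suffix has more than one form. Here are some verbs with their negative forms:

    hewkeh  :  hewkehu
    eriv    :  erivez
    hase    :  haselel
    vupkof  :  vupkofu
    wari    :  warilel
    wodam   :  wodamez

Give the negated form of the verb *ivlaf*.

ivlafu

The pattern is voicing of the final sound: -u when the stem ends in a voiceless consonant (*hewkeh*, *vupkof*); -ez when the stem ends in a voiced consonant (*eriv*, *wodam*); -lel when the stem ends in a vowel (*hase*, *wari*).
*ivlaf* — final sound /f/ (a voiceless consonant) → -u → *ivlafu*.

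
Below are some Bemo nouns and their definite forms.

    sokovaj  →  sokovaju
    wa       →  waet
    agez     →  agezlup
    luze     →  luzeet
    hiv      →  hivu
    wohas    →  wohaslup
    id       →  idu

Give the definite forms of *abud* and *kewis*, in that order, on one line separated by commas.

The alternation tracks the final sound of the stem — -lup when the stem ends in a sibilant (*agez*, *wohas*); -u when the stem ends in a non-sibilant consonant (*sokovaj*, *hiv*, *id*); -et when the stem ends in a vowel (*wa*, *luze*).
Since the final sound of *abud* is /d/ (a non-sibilant consonant), it takes -u, giving *abudu*.
*kewis*: final sound = /s/, a sibilant → -lup → *kewislup*.

abudu, kewislup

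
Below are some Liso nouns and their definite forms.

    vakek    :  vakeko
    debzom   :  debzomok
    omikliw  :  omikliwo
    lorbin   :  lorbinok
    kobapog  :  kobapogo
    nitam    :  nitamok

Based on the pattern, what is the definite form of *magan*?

The pattern is nasality of the final consonant: -ok when the stem ends in a nasal (*debzom*, *lorbin*, *nitam*); -o when the stem ends in a non-nasal consonant (*vakek*, *omikliw*, *kobapog*).
*magan*: final consonant = /n/, a nasal → -ok → *maganok*.

maganok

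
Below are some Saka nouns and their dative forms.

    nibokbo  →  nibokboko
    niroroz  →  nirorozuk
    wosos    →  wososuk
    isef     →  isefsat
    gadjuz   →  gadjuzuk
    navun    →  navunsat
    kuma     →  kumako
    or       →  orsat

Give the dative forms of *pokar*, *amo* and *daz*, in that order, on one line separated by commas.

pokarsat, amoko, dazuk

Looking at the final sound of each stem: -uk when the stem ends in a sibilant (*niroroz*, *wosos*, *gadjuz*); -sat when the stem ends in a non-sibilant consonant (*isef*, *navun*, *or*); -ko when the stem ends in a vowel (*nibokbo*, *kuma*).
The final sound of *pokar* is /r/, which is a non-sibilant consonant, so the suffix is -sat, giving *pokarsat*.
*amo* — final sound /o/ (a vowel) → -ko → *amoko*.
*daz*: final sound = /z/, a sibilant → -uk → *dazuk*.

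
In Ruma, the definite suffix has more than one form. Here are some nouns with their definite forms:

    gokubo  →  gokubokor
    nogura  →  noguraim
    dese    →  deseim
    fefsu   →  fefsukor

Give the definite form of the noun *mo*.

mokor

Looking at the last vowel of each stem: -kor when the last vowel of the stem is a rounded vowel (*gokubo*, *fefsu*); -im when the last vowel of the stem is an unrounded vowel (*nogura*, *dese*).
*mo*: last vowel = /o/, a rounded vowel → -kor → *mokor*.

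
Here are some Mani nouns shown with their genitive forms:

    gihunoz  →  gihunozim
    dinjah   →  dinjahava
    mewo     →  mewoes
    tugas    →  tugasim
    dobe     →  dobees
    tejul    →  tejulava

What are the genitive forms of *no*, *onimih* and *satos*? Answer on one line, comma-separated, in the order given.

noes, onimihava, satosim

Looking at the final sound of each stem: -im when the stem ends in a sibilant (*gihunoz*, *tugas*); -ava when the stem ends in a non-sibilant consonant (*dinjah*, *tejul*); -es when the stem ends in a vowel (*mewo*, *dobe*).
*no*: final sound = /o/, a vowel → -es → *noes*.
Since the final sound of *onimih* is /h/ (a non-sibilant consonant), it takes -ava, giving *onimihava*.
*satos* — final sound /s/ (a sibilant) → -im → *satosim*.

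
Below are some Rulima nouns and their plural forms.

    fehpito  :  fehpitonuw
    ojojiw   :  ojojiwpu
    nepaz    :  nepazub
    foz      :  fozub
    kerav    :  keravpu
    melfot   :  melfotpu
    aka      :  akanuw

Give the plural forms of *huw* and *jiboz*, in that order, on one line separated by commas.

huwpu, jibozub

Looking at the final sound of each stem: -ub when the stem ends in a sibilant (*nepaz*, *foz*); -pu when the stem ends in a non-sibilant consonant (*ojojiw*, *kerav*, *melfot*); -nuw when the stem ends in a vowel (*fehpito*, *aka*).
*huw*: final sound = /w/, a non-sibilant consonant → -pu → *huwpu*.
Since the final sound of *jiboz* is /z/ (a sibilant), it takes -ub, giving *jibozub*.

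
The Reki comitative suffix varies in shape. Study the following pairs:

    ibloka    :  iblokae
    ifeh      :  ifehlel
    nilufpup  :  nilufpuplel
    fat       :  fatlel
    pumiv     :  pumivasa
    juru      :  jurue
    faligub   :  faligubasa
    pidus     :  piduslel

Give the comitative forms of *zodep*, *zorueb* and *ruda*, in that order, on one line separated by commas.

The alternation tracks the final sound of the stem — -lel when the stem ends in a voiceless consonant (*ifeh*, *nilufpup*, *fat*, *pidus*); -asa when the stem ends in a voiced consonant (*pumiv*, *faligub*); -e when the stem ends in a vowel (*ibloka*, *juru*).
*zodep* — final sound /p/ (a voiceless consonant) → -lel → *zodeplel*.
*zorueb* — final sound /b/ (a voiced consonant) → -asa → *zoruebasa*.
The final sound of *ruda* is /a/, which is a vowel, so the suffix is -e, giving *rudae*.

zodeplel, zoruebasa, rudae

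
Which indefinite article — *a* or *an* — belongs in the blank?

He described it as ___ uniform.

The indefinite article is chosen by the initial *sound* of the following word, not its spelling.
*uniform* begins with the sound /juː/ (u pronounced /juː/) — a consonant sound.
So the article is *a*: He described it as a uniform.

a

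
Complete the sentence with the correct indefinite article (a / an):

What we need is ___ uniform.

The indefinite article is chosen by the initial *sound* of the following word, not its spelling.
*uniform* begins with the sound /juː/ (u pronounced /juː/) — a consonant sound.
So the article is *a*: What we need is a uniform.

a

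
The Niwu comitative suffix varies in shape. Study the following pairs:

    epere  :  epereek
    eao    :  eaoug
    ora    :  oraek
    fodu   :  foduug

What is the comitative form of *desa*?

Looking at the last vowel of each stem: -ug when the last vowel of the stem is a rounded vowel (*eao*, *fodu*); -ek when the last vowel of the stem is an unrounded vowel (*epere*, *ora*).
*desa*: last vowel = /a/, an unrounded vowel → -ek → *desaek*.

desaek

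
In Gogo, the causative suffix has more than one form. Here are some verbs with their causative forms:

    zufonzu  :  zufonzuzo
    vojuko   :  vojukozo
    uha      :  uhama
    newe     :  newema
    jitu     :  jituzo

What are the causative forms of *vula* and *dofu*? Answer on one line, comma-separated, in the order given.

vulama, dofuzo

The suffix is conditioned by the last vowel: -zo when the last vowel of the stem is a rounded vowel (*zufonzu*, *vojuko*, *jitu*); -ma when the last vowel of the stem is an unrounded vowel (*uha*, *newe*).
*vula*: last vowel = /a/, an unrounded vowel → -ma → *vulama*.
*dofu* — last vowel /u/ (a rounded vowel) → -zo → *dofuzo*.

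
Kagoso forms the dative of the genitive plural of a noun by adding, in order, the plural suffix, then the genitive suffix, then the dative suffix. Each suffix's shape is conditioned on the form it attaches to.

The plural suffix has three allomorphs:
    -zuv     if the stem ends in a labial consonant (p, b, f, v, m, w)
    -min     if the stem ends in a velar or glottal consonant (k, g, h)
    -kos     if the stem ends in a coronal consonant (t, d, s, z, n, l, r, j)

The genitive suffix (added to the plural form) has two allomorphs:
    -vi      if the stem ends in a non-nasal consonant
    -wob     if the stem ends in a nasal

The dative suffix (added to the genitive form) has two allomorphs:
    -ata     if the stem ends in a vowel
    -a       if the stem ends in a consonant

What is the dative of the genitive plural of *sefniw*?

sefniwzuvviata

The final consonant of *sefniw* is /w/, which is labial, so the plural suffix is -zuv, giving *sefniwzuv*.
The plural form *sefniwzuv* — final consonant /v/ (non-nasal) → -vi → *sefniwzuvvi*.
The genitive form *sefniwzuvvi* — final sound /i/ (a vowel) → -ata → *sefniwzuvviata*.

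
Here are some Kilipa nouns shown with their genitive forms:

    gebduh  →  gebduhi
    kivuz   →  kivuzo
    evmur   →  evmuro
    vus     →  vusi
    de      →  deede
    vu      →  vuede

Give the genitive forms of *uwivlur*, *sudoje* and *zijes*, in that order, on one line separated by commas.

The alternation tracks the final sound of the stem — -i when the stem ends in a voiceless consonant (*gebduh*, *vus*); -o when the stem ends in a voiced consonant (*kivuz*, *evmur*); -ede when the stem ends in a vowel (*de*, *vu*).
*uwivlur*: final sound = /r/, a voiced consonant → -o → *uwivluro*.
Since the final sound of *sudoje* is /e/ (a vowel), it takes -ede, giving *sudojeede*.
*zijes*: final sound = /s/, a voiceless consonant → -i → *zijesi*.

uwivluro, sudojeede, zijesi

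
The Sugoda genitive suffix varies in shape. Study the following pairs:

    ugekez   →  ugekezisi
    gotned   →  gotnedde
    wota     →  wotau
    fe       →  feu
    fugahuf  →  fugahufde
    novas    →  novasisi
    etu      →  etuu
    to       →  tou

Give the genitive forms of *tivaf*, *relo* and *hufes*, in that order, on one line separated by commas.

tivafde, relou, hufesisi

The pattern is sibilance of the final sound: -isi when the stem ends in a sibilant (*ugekez*, *novas*); -de when the stem ends in a non-sibilant consonant (*gotned*, *fugahuf*); -u when the stem ends in a vowel (*wota*, *fe*, *etu*, *to*).
*tivaf* — final sound /f/ (a non-sibilant consonant) → -de → *tivafde*.
The final sound of *relo* is /o/, which is a vowel, so the suffix is -u, giving *relou*.
The final sound of *hufes* is /s/, which is a sibilant, so the suffix is -isi, giving *hufesisi*.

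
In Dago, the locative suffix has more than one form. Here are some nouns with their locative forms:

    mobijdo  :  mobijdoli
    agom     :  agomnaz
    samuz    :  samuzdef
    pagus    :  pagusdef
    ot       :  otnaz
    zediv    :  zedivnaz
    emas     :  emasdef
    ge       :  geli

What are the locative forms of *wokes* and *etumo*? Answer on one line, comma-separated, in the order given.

The alternation tracks the final sound of the stem — -def when the stem ends in a sibilant (*samuz*, *pagus*, *emas*); -naz when the stem ends in a non-sibilant consonant (*agom*, *ot*, *zediv*); -li when the stem ends in a vowel (*mobijdo*, *ge*).
Since the final sound of *wokes* is /s/ (a sibilant), it takes -def, giving *wokesdef*.
*etumo*: final sound = /o/, a vowel → -li → *etumoli*.

wokesdef, etumoli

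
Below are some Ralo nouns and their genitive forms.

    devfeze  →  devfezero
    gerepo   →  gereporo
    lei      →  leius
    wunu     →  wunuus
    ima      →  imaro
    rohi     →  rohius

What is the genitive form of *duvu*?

The alternation tracks the last vowel of the stem — -us when the last vowel of the stem is a high vowel (*lei*, *wunu*, *rohi*); -ro when the last vowel of the stem is a non-high vowel (*devfeze*, *gerepo*, *ima*).
The last vowel of *duvu* is /u/, which is a high vowel, so the suffix is -us, giving *duvuus*.

duvuus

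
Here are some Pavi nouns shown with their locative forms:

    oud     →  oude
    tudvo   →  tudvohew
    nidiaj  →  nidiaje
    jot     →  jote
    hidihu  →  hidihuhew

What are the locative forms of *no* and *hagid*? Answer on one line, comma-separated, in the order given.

The alternation tracks the final sound of the stem — -e when the stem ends in a consonant (*oud*, *nidiaj*, *jot*); -hew when the stem ends in a vowel (*tudvo*, *hidihu*).
*no*: final sound = /o/, a vowel → -hew → *nohew*.
Since the final sound of *hagid* is /d/ (a consonant), it takes -e, giving *hagide*.

nohew, hagide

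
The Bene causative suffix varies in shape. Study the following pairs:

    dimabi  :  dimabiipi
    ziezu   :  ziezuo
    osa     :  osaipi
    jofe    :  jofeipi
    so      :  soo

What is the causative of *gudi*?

gudiipi

The suffix is conditioned by the last vowel: -o when the last vowel of the stem is a rounded vowel (*ziezu*, *so*); -ipi when the last vowel of the stem is an unrounded vowel (*dimabi*, *osa*, *jofe*).
*gudi* — last vowel /i/ (an unrounded vowel) → -ipi → *gudiipi*.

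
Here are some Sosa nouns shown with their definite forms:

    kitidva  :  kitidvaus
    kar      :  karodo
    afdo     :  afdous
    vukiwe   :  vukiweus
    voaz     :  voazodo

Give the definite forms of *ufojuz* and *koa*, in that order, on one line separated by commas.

The suffix is conditioned by the final sound: -odo when the stem ends in a consonant (*kar*, *voaz*); -us when the stem ends in a vowel (*kitidva*, *afdo*, *vukiwe*).
*ufojuz* — final sound /z/ (a consonant) → -odo → *ufojuzodo*.
*koa*: final sound = /a/, a vowel → -us → *koaus*.

ufojuzodo, koaus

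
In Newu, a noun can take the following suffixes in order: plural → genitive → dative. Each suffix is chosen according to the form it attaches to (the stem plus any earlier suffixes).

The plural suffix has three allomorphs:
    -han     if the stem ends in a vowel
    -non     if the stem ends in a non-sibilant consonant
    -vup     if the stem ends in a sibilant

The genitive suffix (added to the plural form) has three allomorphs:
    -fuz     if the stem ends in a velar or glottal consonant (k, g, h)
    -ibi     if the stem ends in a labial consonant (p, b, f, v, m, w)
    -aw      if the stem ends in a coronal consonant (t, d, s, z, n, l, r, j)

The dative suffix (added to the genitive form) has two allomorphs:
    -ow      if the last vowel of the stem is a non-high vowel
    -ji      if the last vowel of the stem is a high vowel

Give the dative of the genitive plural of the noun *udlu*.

udluhanawow

The final sound of *udlu* is /u/, which is a vowel, so the plural suffix is -han, giving *udluhan*.
The final consonant of the plural form *udluhan* is /n/, which is coronal, so the genitive suffix is -aw, giving *udluhanaw*.
The last vowel of the genitive form *udluhanaw* is /a/, which is a non-high vowel, so the dative suffix is -ow, giving *udluhanawow*.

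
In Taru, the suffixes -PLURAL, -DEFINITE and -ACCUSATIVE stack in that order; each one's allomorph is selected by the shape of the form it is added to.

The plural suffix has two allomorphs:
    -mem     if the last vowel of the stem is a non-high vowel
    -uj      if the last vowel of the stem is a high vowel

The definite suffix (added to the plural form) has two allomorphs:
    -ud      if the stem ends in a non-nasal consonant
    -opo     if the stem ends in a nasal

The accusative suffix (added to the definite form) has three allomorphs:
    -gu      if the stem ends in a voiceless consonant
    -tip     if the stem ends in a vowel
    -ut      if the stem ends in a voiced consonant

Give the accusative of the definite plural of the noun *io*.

iomemopotip

Since the last vowel of *io* is /o/ (a non-high vowel), it takes -mem, giving *iomem*.
The plural form *iomem*: final consonant = /m/, a nasal → -opo → *iomemopo*.
The final sound of the definite form *iomemopo* is /o/, which is a vowel, so the accusative suffix is -tip, giving *iomemopotip*.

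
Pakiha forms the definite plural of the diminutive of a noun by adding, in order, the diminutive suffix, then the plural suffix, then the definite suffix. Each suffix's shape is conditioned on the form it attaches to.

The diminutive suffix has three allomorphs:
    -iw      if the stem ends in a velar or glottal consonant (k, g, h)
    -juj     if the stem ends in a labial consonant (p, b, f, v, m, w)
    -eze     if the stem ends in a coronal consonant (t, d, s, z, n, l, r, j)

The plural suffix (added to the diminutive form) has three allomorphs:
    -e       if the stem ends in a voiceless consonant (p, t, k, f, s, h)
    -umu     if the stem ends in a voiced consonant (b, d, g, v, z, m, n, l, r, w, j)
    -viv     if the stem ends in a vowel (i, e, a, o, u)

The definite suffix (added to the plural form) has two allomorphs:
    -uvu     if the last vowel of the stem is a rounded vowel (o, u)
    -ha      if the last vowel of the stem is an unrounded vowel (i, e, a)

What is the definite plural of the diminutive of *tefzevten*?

tefzevtenezevivha

Since the final consonant of *tefzevten* is /n/ (coronal), it takes -eze, giving *tefzevteneze*.
The diminutive form *tefzevteneze*: final sound = /e/, a vowel → -viv → *tefzevtenezeviv*.
The plural form *tefzevtenezeviv*: last vowel = /i/, an unrounded vowel → -ha → *tefzevtenezevivha*.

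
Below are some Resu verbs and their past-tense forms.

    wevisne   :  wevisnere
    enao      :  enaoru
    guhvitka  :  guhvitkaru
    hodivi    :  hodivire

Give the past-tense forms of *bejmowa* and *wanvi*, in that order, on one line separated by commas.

The pattern is front/back vowel harmony: -re when the last vowel of the stem is a front vowel (*wevisne*, *hodivi*); -ru when the last vowel of the stem is a back vowel (*enao*, *guhvitka*).
*bejmowa*: last vowel = /a/, a back vowel → -ru → *bejmowaru*.
*wanvi* — last vowel /i/ (a front vowel) → -re → *wanvire*.

bejmowaru, wanvire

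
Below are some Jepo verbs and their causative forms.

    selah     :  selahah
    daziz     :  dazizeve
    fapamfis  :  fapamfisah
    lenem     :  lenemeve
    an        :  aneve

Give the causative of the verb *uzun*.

uzuneve

Looking at the final consonant of each stem: -ah when the stem ends in a voiceless consonant (*selah*, *fapamfis*); -eve when the stem ends in a voiced consonant (*daziz*, *lenem*, *an*).
The final consonant of *uzun* is /n/, which is voiced, so the suffix is -eve, giving *uzuneve*.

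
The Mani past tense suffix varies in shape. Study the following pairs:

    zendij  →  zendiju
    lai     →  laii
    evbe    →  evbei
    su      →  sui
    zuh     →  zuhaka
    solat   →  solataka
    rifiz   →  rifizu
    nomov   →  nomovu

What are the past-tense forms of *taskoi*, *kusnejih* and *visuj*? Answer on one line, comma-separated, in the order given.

taskoii, kusnejihaka, visuju

The pattern is voicing of the final sound: -aka when the stem ends in a voiceless consonant (*zuh*, *solat*); -u when the stem ends in a voiced consonant (*zendij*, *rifiz*, *nomov*); -i when the stem ends in a vowel (*lai*, *evbe*, *su*).
*taskoi* — final sound /i/ (a vowel) → -i → *taskoii*.
Since the final sound of *kusnejih* is /h/ (a voiceless consonant), it takes -aka, giving *kusnejihaka*.
The final sound of *visuj* is /j/, which is a voiced consonant, so the suffix is -u, giving *visuju*.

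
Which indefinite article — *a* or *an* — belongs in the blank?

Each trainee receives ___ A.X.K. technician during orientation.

The indefinite article is chosen by the initial *sound* of the following word, not its spelling.
The initialism *A.X.K.* is read letter by letter; the first letter, A, is pronounced /eɪ/, which begins with a vowel sound.
So the article is *an*: Each trainee receives an A.X.K. technician during orientation.

an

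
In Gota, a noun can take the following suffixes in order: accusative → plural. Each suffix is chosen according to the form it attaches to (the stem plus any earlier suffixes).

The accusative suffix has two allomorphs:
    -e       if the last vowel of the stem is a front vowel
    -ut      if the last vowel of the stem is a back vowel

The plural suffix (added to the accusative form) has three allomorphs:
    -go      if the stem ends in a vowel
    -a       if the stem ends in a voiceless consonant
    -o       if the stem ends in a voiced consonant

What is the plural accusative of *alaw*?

alawuta

Since the last vowel of *alaw* is /a/ (a back vowel), it takes -ut, giving *alawut*.
The accusative form *alawut*: final sound = /t/, a voiceless consonant → -a → *alawuta*.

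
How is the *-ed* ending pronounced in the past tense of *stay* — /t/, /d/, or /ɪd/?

/d/

The stem *stay* ends in a voiced sound other than /d/.
The -ed suffix is realized as /ɪd/ after /t, d/; as /t/ after other voiceless consonants; and as /d/ after other voiced sounds.
So -ed on *stay* is pronounced /d/.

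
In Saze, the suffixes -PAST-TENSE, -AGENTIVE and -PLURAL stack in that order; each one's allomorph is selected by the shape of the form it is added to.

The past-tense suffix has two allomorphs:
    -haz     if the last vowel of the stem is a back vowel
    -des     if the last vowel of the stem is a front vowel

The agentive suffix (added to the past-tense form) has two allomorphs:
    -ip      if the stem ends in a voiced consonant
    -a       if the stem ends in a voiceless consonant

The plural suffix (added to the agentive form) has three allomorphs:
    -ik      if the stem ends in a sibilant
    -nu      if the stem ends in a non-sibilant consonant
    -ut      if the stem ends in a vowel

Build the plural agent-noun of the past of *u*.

uhazipnu

Since the last vowel of *u* is /u/ (a back vowel), it takes -haz, giving *uhaz*.
Since the final consonant of the past-tense form *uhaz* is /z/ (voiced), it takes -ip, giving *uhazip*.
The agentive form *uhazip* — final sound /p/ (a non-sibilant consonant) → -nu → *uhazipnu*.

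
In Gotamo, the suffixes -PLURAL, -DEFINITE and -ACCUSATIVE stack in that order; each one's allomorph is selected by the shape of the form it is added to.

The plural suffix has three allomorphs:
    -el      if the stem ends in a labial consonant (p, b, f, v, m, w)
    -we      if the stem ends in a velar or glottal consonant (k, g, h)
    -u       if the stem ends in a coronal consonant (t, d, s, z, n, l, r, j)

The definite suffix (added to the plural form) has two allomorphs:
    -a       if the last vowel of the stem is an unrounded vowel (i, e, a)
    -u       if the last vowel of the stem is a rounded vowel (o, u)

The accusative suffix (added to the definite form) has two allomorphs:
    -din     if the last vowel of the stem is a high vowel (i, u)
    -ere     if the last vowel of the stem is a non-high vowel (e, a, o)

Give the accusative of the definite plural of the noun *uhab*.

Since the final consonant of *uhab* is /b/ (labial), it takes -el, giving *uhabel*.
The last vowel of the plural form *uhabel* is /e/, which is an unrounded vowel, so the definite suffix is -a, giving *uhabela*.
The definite form *uhabela*: last vowel = /a/, a non-high vowel → -ere → *uhabelaere*.

uhabelaere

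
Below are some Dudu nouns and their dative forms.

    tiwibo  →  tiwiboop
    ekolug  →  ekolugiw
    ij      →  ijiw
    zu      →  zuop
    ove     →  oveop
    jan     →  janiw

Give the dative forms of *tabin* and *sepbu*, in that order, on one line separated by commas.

tabiniw, sepbuop

The suffix is conditioned by the final sound: -iw when the stem ends in a consonant (*ekolug*, *ij*, *jan*); -op when the stem ends in a vowel (*tiwibo*, *zu*, *ove*).
The final sound of *tabin* is /n/, which is a consonant, so the suffix is -iw, giving *tabiniw*.
Since the final sound of *sepbu* is /u/ (a vowel), it takes -op, giving *sepbuop*.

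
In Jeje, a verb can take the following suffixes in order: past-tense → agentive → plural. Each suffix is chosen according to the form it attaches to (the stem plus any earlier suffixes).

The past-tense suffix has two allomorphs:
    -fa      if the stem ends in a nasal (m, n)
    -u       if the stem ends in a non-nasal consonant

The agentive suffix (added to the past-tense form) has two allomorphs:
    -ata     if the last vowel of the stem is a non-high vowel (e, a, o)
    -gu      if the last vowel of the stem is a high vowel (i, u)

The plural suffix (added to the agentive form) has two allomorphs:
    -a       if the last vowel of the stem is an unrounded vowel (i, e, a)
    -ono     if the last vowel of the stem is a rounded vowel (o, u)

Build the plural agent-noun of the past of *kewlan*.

Since the final consonant of *kewlan* is /n/ (a nasal), it takes -fa, giving *kewlanfa*.
The last vowel of the past-tense form *kewlanfa* is /a/, which is a non-high vowel, so the agentive suffix is -ata, giving *kewlanfaata*.
The agentive form *kewlanfaata* — last vowel /a/ (an unrounded vowel) → -a → *kewlanfaataa*.

kewlanfaataa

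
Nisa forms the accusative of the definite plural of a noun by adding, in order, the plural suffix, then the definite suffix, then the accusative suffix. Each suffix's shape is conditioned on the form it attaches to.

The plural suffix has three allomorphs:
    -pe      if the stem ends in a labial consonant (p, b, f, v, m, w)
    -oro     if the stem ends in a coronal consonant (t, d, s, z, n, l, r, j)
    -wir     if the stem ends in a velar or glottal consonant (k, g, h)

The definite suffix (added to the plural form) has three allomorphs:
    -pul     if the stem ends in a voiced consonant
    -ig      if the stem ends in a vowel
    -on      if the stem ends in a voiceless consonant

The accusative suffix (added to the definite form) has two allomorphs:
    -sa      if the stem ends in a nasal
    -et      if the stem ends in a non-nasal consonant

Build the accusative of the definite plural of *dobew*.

Since the final consonant of *dobew* is /w/ (labial), it takes -pe, giving *dobewpe*.
The final sound of the plural form *dobewpe* is /e/, which is a vowel, so the definite suffix is -ig, giving *dobewpeig*.
Since the final consonant of the definite form *dobewpeig* is /g/ (non-nasal), it takes -et, giving *dobewpeiget*.

dobewpeiget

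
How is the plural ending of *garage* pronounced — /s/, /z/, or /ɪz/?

/ɪz/

The stem *garage* ends in a sibilant (/s, z, ʃ, ʒ, tʃ, dʒ/).
The plural suffix surfaces as /ɪz/ after sibilants, /s/ after other voiceless consonants, and /z/ after other voiced sounds.
So the plural -s on *garage* is pronounced /ɪz/.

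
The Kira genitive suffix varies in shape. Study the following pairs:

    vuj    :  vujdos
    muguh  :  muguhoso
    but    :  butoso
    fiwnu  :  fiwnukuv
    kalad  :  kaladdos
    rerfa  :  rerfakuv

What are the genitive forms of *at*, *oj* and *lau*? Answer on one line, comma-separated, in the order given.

atoso, ojdos, laukuv

Looking at the final sound of each stem: -oso when the stem ends in a voiceless consonant (*muguh*, *but*); -dos when the stem ends in a voiced consonant (*vuj*, *kalad*); -kuv when the stem ends in a vowel (*fiwnu*, *rerfa*).
*at* — final sound /t/ (a voiceless consonant) → -oso → *atoso*.
Since the final sound of *oj* is /j/ (a voiced consonant), it takes -dos, giving *ojdos*.
*lau*: final sound = /u/, a vowel → -kuv → *laukuv*.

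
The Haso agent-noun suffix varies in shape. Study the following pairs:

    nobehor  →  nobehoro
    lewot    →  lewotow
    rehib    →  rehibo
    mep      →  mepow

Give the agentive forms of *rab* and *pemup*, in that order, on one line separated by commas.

Looking at the final consonant of each stem: -ow when the stem ends in a voiceless consonant (*lewot*, *mep*); -o when the stem ends in a voiced consonant (*nobehor*, *rehib*).
The final consonant of *rab* is /b/, which is voiced, so the suffix is -o, giving *rabo*.
*pemup*: final consonant = /p/, voiceless → -ow → *pemupow*.

rabo, pemupow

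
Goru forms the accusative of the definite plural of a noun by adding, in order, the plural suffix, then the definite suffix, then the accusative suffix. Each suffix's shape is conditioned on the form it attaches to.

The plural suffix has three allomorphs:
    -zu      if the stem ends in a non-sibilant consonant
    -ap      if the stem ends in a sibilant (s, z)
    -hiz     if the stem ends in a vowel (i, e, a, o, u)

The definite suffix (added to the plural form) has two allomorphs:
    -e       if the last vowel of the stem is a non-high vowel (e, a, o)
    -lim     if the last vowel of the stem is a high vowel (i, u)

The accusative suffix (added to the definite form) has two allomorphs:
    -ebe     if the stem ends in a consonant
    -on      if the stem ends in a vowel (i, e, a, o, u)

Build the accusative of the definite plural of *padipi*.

padipihizlimebe

Since the final sound of *padipi* is /i/ (a vowel), it takes -hiz, giving *padipihiz*.
The plural form *padipihiz*: last vowel = /i/, a high vowel → -lim → *padipihizlim*.
The definite form *padipihizlim* — final sound /m/ (a consonant) → -ebe → *padipihizlimebe*.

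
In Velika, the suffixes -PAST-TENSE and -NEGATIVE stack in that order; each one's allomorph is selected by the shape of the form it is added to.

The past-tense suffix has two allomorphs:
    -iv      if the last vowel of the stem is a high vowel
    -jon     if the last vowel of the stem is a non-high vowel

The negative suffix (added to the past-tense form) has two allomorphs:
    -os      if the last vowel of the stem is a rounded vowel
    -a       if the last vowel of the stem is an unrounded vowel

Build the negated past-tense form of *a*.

The last vowel of *a* is /a/, which is a non-high vowel, so the past-tense suffix is -jon, giving *ajon*.
Since the last vowel of the past-tense form *ajon* is /o/ (a rounded vowel), it takes -os, giving *ajonos*.

ajonos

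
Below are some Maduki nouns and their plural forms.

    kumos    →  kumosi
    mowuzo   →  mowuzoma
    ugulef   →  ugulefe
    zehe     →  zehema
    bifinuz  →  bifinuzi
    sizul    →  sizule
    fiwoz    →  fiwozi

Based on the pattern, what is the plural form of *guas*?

guasi

The alternation tracks the final sound of the stem — -i when the stem ends in a sibilant (*kumos*, *bifinuz*, *fiwoz*); -e when the stem ends in a non-sibilant consonant (*ugulef*, *sizul*); -ma when the stem ends in a vowel (*mowuzo*, *zehe*).
Since the final sound of *guas* is /s/ (a sibilant), it takes -i, giving *guasi*.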